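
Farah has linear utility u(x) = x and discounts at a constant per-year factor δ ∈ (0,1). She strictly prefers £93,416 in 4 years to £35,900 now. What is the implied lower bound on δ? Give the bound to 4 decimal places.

Comparing present values: 35900 < δ^4·93416.
Dividing by 93416: δ^4 > 0.38430. Both sides are positive, so the 4th root keeps the direction.
δ > (35900/93416)^(1/4) ≈ 0.7874.

δ > 0.7874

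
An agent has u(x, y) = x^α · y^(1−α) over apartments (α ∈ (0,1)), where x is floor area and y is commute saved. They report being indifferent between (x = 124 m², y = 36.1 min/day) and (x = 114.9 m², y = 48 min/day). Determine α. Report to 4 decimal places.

α ≈ 0.7889

Set the two utilities equal: 124^α·36.1^(1−α) = 114.9^α·48^(1−α).
Rearrange to (124/114.9)^α = (48/36.1)^(1−α) and take logs: α·0.0762194 = (1−α)·0.2849081.
Thus α·(0.3611275) = 0.2849081, so α = 0.2849081/0.3611275 ≈ 0.7889.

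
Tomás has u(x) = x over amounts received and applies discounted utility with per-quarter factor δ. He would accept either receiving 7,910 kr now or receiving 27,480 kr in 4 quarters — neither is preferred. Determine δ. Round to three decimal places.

Indifference means u(7910) = δ^4 · u(27480), so δ^4 = u(7910)/u(27480).
With u(x) = x: δ^4 = 7910/27480 = 0.28785.
Taking the 4th root: δ = 0.28785^(1/4) ≈ 0.732.

δ ≈ 0.732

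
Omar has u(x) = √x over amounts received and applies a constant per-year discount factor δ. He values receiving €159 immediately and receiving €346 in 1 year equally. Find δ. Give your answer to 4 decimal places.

δ ≈ 0.6779

The payoff in 1 year is discounted by δ, so u(159) = δ·u(346) and δ = u(159)/u(346).
Since u(x) = √x, δ = √(159/346) = 0.67789.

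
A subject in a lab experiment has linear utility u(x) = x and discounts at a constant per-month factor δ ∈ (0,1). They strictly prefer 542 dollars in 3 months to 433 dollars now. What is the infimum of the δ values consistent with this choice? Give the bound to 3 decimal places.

Comparing present values: 433 < δ^3·542.
Dividing by 542: δ^3 > 0.79889. Both sides are positive, so the cube root keeps the direction.
δ > (433/542)^(1/3) ≈ 0.928.

δ > 0.928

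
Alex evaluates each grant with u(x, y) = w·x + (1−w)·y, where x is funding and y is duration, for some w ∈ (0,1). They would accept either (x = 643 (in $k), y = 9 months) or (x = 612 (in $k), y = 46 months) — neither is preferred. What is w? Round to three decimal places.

Indifference: w·643 + (1−w)·9 = w·612 + (1−w)·46.
Rearranging, 31·w − 37·(1−w) = 0.
Hence w = 37/(31+37) = 37/68 = 0.544.

w = 0.544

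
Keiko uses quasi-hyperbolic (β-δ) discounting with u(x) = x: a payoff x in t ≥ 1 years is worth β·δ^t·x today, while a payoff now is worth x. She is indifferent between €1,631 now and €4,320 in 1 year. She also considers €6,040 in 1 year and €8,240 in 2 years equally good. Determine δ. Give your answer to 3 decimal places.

Both payoffs in the second observation are in the future, so β drops out: δ^1·6040 = δ^2·8240 ⇒ δ = 6040/8240 = 0.73301.

δ ≈ 0.733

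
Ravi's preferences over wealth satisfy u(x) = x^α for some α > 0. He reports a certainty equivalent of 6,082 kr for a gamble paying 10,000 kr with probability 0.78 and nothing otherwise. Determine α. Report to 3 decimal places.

α ≈ 0.500

EU(lottery) = 0.78·10000^α + 0.22·0 = 0.78·10000^α.
Setting u(6082) equal to that: 6082^α = 0.78·10000^α ⇒ (6082/10000)^α = 0.78.
Taking logs: α·ln(6082/10000) = ln(0.78), so α = -0.248461 / -0.497252 ≈ 0.500.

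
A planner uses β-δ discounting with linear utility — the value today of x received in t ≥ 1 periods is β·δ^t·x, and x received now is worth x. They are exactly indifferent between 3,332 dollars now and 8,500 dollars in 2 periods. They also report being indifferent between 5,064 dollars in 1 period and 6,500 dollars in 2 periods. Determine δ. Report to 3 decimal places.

δ ≈ 0.779

The second indifference involves only future payoffs, so β cancels: β·δ^1·5064 = β·δ^2·6500, giving δ = 5064/6500 = 0.77908.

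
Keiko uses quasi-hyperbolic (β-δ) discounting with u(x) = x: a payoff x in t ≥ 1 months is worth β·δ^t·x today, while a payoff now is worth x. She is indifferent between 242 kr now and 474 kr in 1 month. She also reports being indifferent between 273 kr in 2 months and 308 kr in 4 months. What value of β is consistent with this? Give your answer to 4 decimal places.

β ≈ 0.5423

From the later pair, β·δ^2·273 = β·δ^4·308; dividing through, δ^2 = 273/308 = 0.88636, so δ = 0.94147.
The first indifference: 242 = β·δ·474, so β = 242/(δ·474) = 242/(0.94147·474) ≈ 0.5423.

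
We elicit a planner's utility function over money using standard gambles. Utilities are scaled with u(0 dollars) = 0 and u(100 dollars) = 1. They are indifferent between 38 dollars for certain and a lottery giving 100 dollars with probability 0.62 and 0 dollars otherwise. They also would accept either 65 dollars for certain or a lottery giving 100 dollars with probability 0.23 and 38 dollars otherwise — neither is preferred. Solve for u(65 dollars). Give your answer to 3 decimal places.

0.707

The first gamble pins u(38 dollars): it must equal 0.62·1 + 0.38·0 = 0.62.
Chaining: u(65 dollars) = 0.23·1.00 + 0.77·0.62 = 0.7074.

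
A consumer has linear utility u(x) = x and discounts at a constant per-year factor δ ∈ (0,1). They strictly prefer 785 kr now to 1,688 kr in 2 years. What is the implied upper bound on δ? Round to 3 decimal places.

δ < 0.682

The preference means 785 > δ^2·1688.
Hence δ^2 < 785/1688 = 0.46505, and x ↦ x^(1/2) is increasing on (0,∞).
δ < (785/1688)^(1/2) ≈ 0.682.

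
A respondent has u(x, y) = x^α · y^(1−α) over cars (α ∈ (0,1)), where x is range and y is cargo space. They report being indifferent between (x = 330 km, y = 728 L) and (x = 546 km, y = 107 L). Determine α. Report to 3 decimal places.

α ≈ 0.792

Indifference: 330^α · 728^(1−α) = 546^α · 107^(1−α).
Rearrange to (330/546)^α = (107/728)^(1−α) and take logs: α·-0.503526 = (1−α)·-1.917472.
So α/(1−α) = (-1.917472)/(-0.503526) = 3.808089, and α = 3.808089/4.808089 ≈ 0.792.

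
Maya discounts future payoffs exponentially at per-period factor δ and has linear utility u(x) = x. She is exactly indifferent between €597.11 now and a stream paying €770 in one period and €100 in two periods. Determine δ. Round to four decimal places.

δ ≈ 0.7100

Equating present values: 597.11 = 770δ + 100δ².
So 100δ² + 770δ − 597.11 = 0.
The positive root is δ = [−770 + √(770² + 4·100·597.11)] / (2·100) = (−770 + 912.000)/200 ≈ 0.7100.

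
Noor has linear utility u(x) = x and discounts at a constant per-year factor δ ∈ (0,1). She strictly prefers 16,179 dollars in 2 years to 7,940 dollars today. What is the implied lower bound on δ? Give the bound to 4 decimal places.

δ > 0.7005

Under u(x) = x this choice says 7940 < δ^2·16179.
Dividing by 16179: δ^2 > 0.49076. Both sides are positive, so the square root keeps the direction.
δ > (7940/16179)^(1/2) ≈ 0.7005.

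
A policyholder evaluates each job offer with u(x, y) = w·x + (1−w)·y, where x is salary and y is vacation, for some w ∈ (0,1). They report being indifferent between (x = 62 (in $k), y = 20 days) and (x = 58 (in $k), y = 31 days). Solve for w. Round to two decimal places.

w = 0.73

u(62,20) = u(58,31) means w·62 + (1−w)·20 = w·58 + (1−w)·31.
Rearranging, 4·w − 11·(1−w) = 0.
So w/(1−w) = 11/4 = 2.7500, giving w = 11/(4+11) = 0.73.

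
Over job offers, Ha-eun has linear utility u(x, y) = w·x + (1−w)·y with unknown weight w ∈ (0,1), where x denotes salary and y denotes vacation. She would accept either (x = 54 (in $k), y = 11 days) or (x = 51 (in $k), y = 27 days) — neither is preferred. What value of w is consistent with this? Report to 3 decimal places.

w = 0.842

Indifference: w·54 + (1−w)·11 = w·51 + (1−w)·27.
Rearranging, 3·w − 16·(1−w) = 0.
The marginal rate of substitution is 16/3, so w = 16/(3+16) = 0.842.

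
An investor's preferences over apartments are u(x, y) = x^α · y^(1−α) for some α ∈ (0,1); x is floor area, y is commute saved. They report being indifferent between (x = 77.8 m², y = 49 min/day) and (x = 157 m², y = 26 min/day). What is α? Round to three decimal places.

α ≈ 0.474

Set the two utilities equal: 77.8^α·49^(1−α) = 157^α·26^(1−α).
(77.8/157)^α = (26/49)^(1−α); take logs: α·ln(77.8/157) = (1−α)·ln(26/49), i.e. α·-0.702104 = (1−α)·-0.633724.
Thus α·(-1.335828) = -0.633724, so α = -0.633724/-1.335828 ≈ 0.474.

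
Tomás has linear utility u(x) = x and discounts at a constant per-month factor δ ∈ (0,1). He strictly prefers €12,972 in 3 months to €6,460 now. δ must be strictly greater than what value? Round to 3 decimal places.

The preference means 6460 < δ^3·12972.
Dividing by 12972: δ^3 > 0.49800. Both sides are positive, so the cube root keeps the direction.
δ > 0.49800^(1/3) = 0.793.

δ > 0.793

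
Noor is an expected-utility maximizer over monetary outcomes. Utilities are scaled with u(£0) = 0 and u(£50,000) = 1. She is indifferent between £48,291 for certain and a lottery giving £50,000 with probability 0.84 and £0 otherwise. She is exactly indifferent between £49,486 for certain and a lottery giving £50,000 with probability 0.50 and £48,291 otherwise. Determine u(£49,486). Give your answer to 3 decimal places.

From the first indifference, u(£48,291) = 0.84·u(£50,000) + 0.16·u(£0) = 0.84·1 + 0.16·0 = 0.84.
Chaining: u(£49,486) = 0.50·1.00 + 0.50·0.84 = 0.9200.

0.920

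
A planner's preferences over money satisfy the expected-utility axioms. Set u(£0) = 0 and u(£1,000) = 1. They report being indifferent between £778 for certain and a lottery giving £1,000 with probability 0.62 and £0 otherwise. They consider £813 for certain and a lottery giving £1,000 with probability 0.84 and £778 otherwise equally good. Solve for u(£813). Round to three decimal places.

0.939

The first gamble pins u(£778): it must equal 0.62·1 + 0.38·0 = 0.62.
Chaining: u(£813) = 0.84·1.00 + 0.16·0.62 = 0.9392.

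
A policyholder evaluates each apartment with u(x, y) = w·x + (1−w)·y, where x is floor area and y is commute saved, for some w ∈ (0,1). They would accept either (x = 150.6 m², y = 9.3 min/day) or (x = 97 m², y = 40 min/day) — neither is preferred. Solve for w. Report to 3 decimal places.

w = 0.364

Indifference: w·150.6 + (1−w)·9.3 = w·97 + (1−w)·40.
w·(150.6−97) = (1−w)·(40−9.3), i.e. w·53.6 = (1−w)·30.7.
Hence w = 30.7/(53.6+30.7) = 30.7/84.3 = 0.364.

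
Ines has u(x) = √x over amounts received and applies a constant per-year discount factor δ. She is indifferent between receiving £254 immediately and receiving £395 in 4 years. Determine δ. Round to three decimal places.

δ ≈ 0.946

Indifference means u(254) = δ^4 · u(395), so δ^4 = u(254)/u(395).
With u(x) = √x: δ^4 = √254/√395 = √(254/395) = 0.80190.
Hence δ = (0.80190)^(1/4) = 0.94630.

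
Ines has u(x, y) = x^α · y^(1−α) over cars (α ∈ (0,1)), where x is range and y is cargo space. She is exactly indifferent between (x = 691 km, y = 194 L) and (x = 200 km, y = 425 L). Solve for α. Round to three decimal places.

α ≈ 0.387

The Cobb–Douglas utilities coincide, so 691^α·194^(1−α) = 200^α·425^(1−α).
(691/200)^α = (425/194)^(1−α); take logs: α·ln(691/200) = (1−α)·ln(425/194), i.e. α·1.239822 = (1−α)·0.784231.
So α/(1−α) = (0.784231)/(1.239822) = 0.632535, and α = 0.632535/1.632535 ≈ 0.387.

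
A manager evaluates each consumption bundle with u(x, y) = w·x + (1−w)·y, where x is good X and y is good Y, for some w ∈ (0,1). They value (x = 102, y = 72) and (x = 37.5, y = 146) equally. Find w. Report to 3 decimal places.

w = 0.534

Equating utilities: w·102 + (1−w)·72 = w·37.5 + (1−w)·146.
Rearranging, 64.5·w − 74·(1−w) = 0.
The marginal rate of substitution is 74/64.5, so w = 74/(64.5+74) = 0.534.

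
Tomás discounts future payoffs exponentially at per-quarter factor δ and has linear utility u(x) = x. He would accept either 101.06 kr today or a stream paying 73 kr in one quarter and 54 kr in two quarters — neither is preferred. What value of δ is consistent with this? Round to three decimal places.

δ ≈ 0.850

The stream is worth 73δ + 54δ² today, so 73δ + 54δ² = 101.06.
Rearranged: 54δ² + 73δ − 101.06 = 0.
The positive root is δ = [−73 + √(73² + 4·54·101.06)] / (2·54) = (−73 + 164.797)/108 ≈ 0.850.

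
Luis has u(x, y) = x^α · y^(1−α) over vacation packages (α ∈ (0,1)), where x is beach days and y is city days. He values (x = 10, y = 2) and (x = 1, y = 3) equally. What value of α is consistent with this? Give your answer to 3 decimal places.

The Cobb–Douglas utilities coincide, so 10^α·2^(1−α) = 1^α·3^(1−α).
Rearrange to (10/1)^α = (3/2)^(1−α) and take logs: α·2.302585 = (1−α)·0.405465.
With A = 2.302585 and B = 0.405465: α·A = (1−α)·B, so α = B/(A+B) = 0.405465/2.708050 ≈ 0.150.

α ≈ 0.150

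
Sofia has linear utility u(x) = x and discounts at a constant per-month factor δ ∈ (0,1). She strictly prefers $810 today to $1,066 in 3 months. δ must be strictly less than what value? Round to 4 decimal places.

The preference means 810 > δ^3·1066.
So δ^3 < 810/1066 = 0.75985; taking the cube root of both positive sides preserves the inequality.
δ < 0.75985^(1/3) = 0.9125.

δ < 0.9125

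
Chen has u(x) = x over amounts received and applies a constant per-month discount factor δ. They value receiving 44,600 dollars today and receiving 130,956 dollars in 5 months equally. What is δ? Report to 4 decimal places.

The payoff in 5 months is discounted by δ^5, so u(44600) = δ^5·u(130956) and δ^5 = u(44600)/u(130956).
With u(x) = x: δ^5 = 44600/130956 = 0.34057.
So δ = 0.34057^(1/5) ≈ 0.8062.

δ ≈ 0.8062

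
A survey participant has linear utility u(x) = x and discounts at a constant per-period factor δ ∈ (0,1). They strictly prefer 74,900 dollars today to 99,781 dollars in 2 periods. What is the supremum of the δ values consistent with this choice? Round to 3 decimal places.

δ < 0.866

Comparing present values: 74900 > δ^2·99781.
Hence δ^2 < 74900/99781 = 0.75064, and x ↦ x^(1/2) is increasing on (0,∞).
δ < 0.75064^(1/2) = 0.866.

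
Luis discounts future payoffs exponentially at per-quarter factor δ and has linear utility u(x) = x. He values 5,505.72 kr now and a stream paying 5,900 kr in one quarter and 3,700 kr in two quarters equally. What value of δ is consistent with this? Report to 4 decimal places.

δ ≈ 0.6600

Equating present values: 5505.72 = 5900δ + 3700δ².
That is, 3700δ² + 5900δ − 5505.72 = 0, a quadratic in δ.
δ = (−5900 + √(5900² + 4·3700·5505.72)) / (2·3700) = (−5900 + √116294656.00) / 7400 ≈ 0.6600.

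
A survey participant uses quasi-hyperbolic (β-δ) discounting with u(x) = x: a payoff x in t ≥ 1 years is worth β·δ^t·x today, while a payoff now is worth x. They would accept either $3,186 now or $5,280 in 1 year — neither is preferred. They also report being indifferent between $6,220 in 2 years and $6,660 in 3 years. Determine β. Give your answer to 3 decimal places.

β ≈ 0.646

From the later pair, β·δ^2·6220 = β·δ^3·6660; dividing through, δ = 6220/6660 = 0.93393.
Now use the now-vs-future pair: 3186 = β·δ·5280 gives β = 3186/(0.93393·5280) ≈ 0.646.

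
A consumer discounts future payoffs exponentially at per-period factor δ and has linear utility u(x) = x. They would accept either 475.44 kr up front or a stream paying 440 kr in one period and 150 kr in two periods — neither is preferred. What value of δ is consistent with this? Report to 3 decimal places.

δ ≈ 0.840

The stream is worth 440δ + 150δ² today, so 440δ + 150δ² = 475.44.
So 150δ² + 440δ − 475.44 = 0.
The positive root is δ = [−440 + √(440² + 4·150·475.44)] / (2·150) = (−440 + 692.000)/300 ≈ 0.840.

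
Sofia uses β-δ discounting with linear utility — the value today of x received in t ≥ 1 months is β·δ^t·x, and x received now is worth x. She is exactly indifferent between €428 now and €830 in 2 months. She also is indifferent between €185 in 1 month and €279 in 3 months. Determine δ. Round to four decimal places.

Both payoffs in the second observation are in the future, so β drops out: δ^1·185 = δ^3·279 ⇒ δ^2 = 185/279 = 0.66308, so δ = 0.81430.

δ ≈ 0.8143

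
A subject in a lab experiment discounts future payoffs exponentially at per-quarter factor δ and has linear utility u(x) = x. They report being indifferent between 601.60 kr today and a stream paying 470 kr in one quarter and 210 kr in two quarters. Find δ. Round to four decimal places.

Present value of the stream is 470·δ + 210·δ². Indifference gives 470δ + 210δ² = 601.60.
So 210δ² + 470δ − 601.60 = 0.
By the quadratic formula (taking the positive root), δ = (−470 + √726244.00) / 420 ≈ 0.9100.

δ ≈ 0.9100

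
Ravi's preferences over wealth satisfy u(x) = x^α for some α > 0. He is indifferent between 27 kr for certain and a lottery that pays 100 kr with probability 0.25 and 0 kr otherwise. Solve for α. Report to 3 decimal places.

Since u(0) = 0, the lottery's EU is 0.25·100^α.
Setting u(27) equal to that: 27^α = 0.25·100^α ⇒ (27/100)^α = 0.25.
α = ln(0.25) / ln(27/100) = -1.386294/-1.309333 ≈ 1.059.

α ≈ 1.059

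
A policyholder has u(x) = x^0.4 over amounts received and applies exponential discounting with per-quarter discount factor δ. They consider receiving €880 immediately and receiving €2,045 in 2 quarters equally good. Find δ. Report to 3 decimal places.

Equating discounted utilities: u(880) = δ^2·u(2045) ⇒ δ^2 = u(880)/u(2045).
With u(x) = x^0.4: δ^2 = 880^0.4/2045^0.4 = (880/2045)^0.4 = 0.71370.
Taking the square root: δ = 0.71370^(1/2) ≈ 0.845.

δ ≈ 0.845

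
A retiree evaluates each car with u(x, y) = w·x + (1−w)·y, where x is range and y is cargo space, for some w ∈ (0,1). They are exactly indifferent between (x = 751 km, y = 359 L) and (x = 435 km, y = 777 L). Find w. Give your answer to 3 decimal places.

w = 0.569

Indifference: w·751 + (1−w)·359 = w·435 + (1−w)·777.
w·(751−435) = (1−w)·(777−359), i.e. w·316 = (1−w)·418.
Hence w = 418/(316+418) = 418/734 = 0.569.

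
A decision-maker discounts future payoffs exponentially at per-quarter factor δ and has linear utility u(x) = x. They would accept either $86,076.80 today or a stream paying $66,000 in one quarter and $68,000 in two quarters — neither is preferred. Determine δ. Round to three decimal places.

δ ≈ 0.740

The stream is worth 66000δ + 68000δ² today, so 66000δ + 68000δ² = 86076.80.
So 68000δ² + 66000δ − 86076.80 = 0.
By the quadratic formula (taking the positive root), δ = (−66000 + √27768889600.00) / 136000 ≈ 0.740.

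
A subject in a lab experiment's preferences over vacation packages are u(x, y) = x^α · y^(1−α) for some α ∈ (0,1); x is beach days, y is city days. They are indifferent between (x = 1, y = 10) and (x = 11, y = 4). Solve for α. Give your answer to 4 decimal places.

Set the two utilities equal: 1^α·10^(1−α) = 11^α·4^(1−α).
(1/11)^α = (4/10)^(1−α); take logs: α·ln(1/11) = (1−α)·ln(4/10), i.e. α·-2.3978953 = (1−α)·-0.9162907.
Thus α·(-3.3141860) = -0.9162907, so α = -0.9162907/-3.3141860 ≈ 0.2765.

α ≈ 0.2765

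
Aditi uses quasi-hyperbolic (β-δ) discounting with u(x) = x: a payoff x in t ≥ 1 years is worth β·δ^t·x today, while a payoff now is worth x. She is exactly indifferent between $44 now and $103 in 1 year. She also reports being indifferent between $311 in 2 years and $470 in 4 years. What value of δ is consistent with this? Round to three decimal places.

The second indifference involves only future payoffs, so β cancels: β·δ^2·311 = β·δ^4·470, giving δ^2 = 311/470 = 0.66170, so δ = 0.81345.

δ ≈ 0.813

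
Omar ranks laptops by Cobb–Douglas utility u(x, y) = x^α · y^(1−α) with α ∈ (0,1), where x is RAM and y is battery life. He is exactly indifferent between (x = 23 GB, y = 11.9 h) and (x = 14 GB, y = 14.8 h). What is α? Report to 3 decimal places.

Set the two utilities equal: 23^α·11.9^(1−α) = 14^α·14.8^(1−α).
Rearrange to (23/14)^α = (14.8/11.9)^(1−α) and take logs: α·0.496437 = (1−α)·0.218089.
So α/(1−α) = (0.218089)/(0.496437) = 0.439309, and α = 0.439309/1.439309 ≈ 0.305.

α ≈ 0.305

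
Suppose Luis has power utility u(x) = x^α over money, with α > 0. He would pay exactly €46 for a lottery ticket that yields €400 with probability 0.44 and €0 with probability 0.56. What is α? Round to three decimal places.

α ≈ 0.380

The lottery's expected utility is 0.44·u(400) + 0.56·u(0) = 0.44·400^α (since u(0) = 0 for α > 0).
Setting u(46) equal to that: 46^α = 0.44·400^α ⇒ (46/400)^α = 0.44.
Take logs: α = ln 0.44 / ln(46/400) ≈ 0.37959.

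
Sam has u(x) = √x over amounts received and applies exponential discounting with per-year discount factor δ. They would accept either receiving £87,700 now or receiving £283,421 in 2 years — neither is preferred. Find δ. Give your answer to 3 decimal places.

The payoff in 2 years is discounted by δ^2, so u(87700) = δ^2·u(283421) and δ^2 = u(87700)/u(283421).
Since u(x) = √x, δ^2 = √(87700/283421) = 0.55627.
Hence δ = (0.55627)^(1/2) = 0.74583.

δ ≈ 0.746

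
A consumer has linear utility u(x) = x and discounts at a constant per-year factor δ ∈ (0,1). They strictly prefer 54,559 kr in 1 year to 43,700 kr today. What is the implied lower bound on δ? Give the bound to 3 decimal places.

δ > 0.801

Under u(x) = x this choice says 43700 < δ·54559.
Dividing through by 54559 gives δ > 0.80097.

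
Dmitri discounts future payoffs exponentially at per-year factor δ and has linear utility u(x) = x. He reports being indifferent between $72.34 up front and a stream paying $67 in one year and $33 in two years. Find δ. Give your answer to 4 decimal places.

Present value of the stream is 67·δ + 33·δ². Indifference gives 67δ + 33δ² = 72.34.
That is, 33δ² + 67δ − 72.34 = 0, a quadratic in δ.
By the quadratic formula (taking the positive root), δ = (−67 + √14037.88) / 66 ≈ 0.7800.

δ ≈ 0.7800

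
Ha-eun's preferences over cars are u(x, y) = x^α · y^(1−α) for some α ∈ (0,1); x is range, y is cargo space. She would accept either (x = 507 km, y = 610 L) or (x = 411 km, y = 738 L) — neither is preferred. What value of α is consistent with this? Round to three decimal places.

α ≈ 0.476

The Cobb–Douglas utilities coincide, so 507^α·610^(1−α) = 411^α·738^(1−α).
Rearrange to (507/411)^α = (738/610)^(1−α) and take logs: α·0.209918 = (1−α)·0.190485.
Thus α·(0.400403) = 0.190485, so α = 0.190485/0.400403 ≈ 0.476.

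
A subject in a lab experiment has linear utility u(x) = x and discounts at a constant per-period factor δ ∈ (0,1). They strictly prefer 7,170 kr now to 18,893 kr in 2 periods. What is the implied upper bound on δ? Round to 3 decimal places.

δ < 0.616

Comparing present values: 7170 > δ^2·18893.
Hence δ^2 < 7170/18893 = 0.37951, and x ↦ x^(1/2) is increasing on (0,∞).
δ < (7170/18893)^(1/2) ≈ 0.616.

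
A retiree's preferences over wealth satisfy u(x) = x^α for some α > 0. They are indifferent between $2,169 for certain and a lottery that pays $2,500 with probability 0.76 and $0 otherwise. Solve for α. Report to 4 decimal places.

Since u(0) = 0, the lottery's EU is 0.76·2500^α.
Indifference: 2169^α = 0.76·2500^α, so (2169/2500)^α = 0.76.
α = ln(0.76) / ln(2169/2500) = -0.2744368/-0.1420245 ≈ 1.9323.

α ≈ 1.9323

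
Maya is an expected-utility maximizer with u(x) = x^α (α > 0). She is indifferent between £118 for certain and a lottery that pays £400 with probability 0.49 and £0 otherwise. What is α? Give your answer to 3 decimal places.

α ≈ 0.584

The lottery's expected utility is 0.49·u(400) + 0.51·u(0) = 0.49·400^α (since u(0) = 0 for α > 0).
Equating: 118^α = 0.49·400^α, i.e. 0.2950^α = 0.49.
α = ln(0.49) / ln(118/400) = -0.713350/-1.220780 ≈ 0.584.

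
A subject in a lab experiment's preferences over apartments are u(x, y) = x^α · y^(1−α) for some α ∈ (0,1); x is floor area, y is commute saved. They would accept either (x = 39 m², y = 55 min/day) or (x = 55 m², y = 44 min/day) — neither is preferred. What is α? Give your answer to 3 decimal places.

α ≈ 0.394

Indifference: 39^α · 55^(1−α) = 55^α · 44^(1−α).
(39/55)^α = (44/55)^(1−α); take logs: α·ln(39/55) = (1−α)·ln(44/55), i.e. α·-0.343772 = (1−α)·-0.223144.
Thus α·(-0.566916) = -0.223144, so α = -0.223144/-0.566916 ≈ 0.394.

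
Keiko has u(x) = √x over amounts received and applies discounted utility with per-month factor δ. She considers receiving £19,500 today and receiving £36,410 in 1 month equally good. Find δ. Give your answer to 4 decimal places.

Indifference means u(19500) = δ · u(36410), so δ = u(19500)/u(36410).
With u(x) = √x: δ = √19500/√36410 = √(19500/36410) = 0.73182.

δ ≈ 0.7318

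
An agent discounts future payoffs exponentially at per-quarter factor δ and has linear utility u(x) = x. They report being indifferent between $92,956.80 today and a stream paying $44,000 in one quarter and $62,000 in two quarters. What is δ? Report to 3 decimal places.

Equating present values: 92956.80 = 44000δ + 62000δ².
That is, 62000δ² + 44000δ − 92956.80 = 0, a quadratic in δ.
By the quadratic formula (taking the positive root), δ = (−44000 + √24989286400.00) / 124000 ≈ 0.920.

δ ≈ 0.920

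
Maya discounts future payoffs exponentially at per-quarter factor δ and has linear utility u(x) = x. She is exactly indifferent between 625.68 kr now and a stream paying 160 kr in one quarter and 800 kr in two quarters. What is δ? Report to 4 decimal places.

δ ≈ 0.7900

Equating present values: 625.68 = 160δ + 800δ².
So 800δ² + 160δ − 625.68 = 0.
δ = (−160 + √(160² + 4·800·625.68)) / (2·800) = (−160 + √2027776.00) / 1600 ≈ 0.7900.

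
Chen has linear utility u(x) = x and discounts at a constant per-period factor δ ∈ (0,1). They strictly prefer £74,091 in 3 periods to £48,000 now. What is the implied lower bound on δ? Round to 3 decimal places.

Comparing present values: 48000 < δ^3·74091.
So δ^3 > 48000/74091 = 0.64785; taking the cube root of both positive sides preserves the inequality.
δ > (48000/74091)^(1/3) ≈ 0.865.

δ > 0.865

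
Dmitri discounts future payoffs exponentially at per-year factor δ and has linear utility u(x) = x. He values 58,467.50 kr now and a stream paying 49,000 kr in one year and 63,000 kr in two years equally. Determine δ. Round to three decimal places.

The stream is worth 49000δ + 63000δ² today, so 49000δ + 63000δ² = 58467.50.
So 63000δ² + 49000δ − 58467.50 = 0.
The positive root is δ = [−49000 + √(49000² + 4·63000·58467.50)] / (2·63000) = (−49000 + 130900.000)/126000 ≈ 0.650.

δ ≈ 0.650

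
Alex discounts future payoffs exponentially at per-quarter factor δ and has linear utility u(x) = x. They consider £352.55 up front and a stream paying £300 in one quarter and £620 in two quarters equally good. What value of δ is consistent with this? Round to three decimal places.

Present value of the stream is 300·δ + 620·δ². Indifference gives 300δ + 620δ² = 352.55.
Rearranged: 620δ² + 300δ − 352.55 = 0.
The positive root is δ = [−300 + √(300² + 4·620·352.55)] / (2·620) = (−300 + 982.000)/1240 ≈ 0.550.

δ ≈ 0.550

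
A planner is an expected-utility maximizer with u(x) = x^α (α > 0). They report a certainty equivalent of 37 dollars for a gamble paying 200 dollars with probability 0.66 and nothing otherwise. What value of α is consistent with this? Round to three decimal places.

Since u(0) = 0, the lottery's EU is 0.66·200^α.
Indifference: 37^α = 0.66·200^α, so (37/200)^α = 0.66.
Take logs: α = ln 0.66 / ln(37/200) ≈ 0.24625.

α ≈ 0.246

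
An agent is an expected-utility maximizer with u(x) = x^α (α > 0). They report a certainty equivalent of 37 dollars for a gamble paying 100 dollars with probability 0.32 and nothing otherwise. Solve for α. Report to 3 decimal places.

α ≈ 1.146

Since u(0) = 0, the lottery's EU is 0.32·100^α.
Indifference: 37^α = 0.32·100^α, so (37/100)^α = 0.32.
Take logs: α = ln 0.32 / ln(37/100) ≈ 1.14602.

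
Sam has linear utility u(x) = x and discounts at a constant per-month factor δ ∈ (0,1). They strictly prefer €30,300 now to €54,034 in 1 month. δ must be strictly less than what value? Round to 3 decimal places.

Under u(x) = x this choice says 30300 > δ·54034.
So δ < 30300/54034 = 0.56076.

δ < 0.561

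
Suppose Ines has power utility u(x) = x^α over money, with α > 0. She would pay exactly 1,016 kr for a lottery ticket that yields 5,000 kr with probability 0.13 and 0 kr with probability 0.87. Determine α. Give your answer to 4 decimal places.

α ≈ 1.2803

Since u(0) = 0, the lottery's EU is 0.13·5000^α.
Equating: 1016^α = 0.13·5000^α, i.e. 0.2032^α = 0.13.
Taking logs: α·ln(1016/5000) = ln(0.13), so α = -2.0402208 / -1.5935646 ≈ 1.2803.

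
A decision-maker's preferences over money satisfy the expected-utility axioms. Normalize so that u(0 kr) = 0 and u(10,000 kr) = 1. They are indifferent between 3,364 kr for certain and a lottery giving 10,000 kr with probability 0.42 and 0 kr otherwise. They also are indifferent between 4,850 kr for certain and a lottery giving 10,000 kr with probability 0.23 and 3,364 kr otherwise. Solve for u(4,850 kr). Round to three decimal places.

First, u(3,364 kr) = 0.42·u(10,000 kr) + 0.58·u(0 kr) = 0.42.
The second indifference gives u(4,850 kr) = 0.23·u(10,000 kr) + 0.77·u(3,364 kr) = 0.23·1.00 + 0.77·0.42 = 0.5534.

0.553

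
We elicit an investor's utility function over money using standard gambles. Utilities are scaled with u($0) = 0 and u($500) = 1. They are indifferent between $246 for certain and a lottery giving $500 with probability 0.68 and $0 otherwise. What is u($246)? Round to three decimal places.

The indifference gives u($246) = 0.68·u($500) + 0.32·u($0) = 0.68·1 + 0.32·0 = 0.68.

0.680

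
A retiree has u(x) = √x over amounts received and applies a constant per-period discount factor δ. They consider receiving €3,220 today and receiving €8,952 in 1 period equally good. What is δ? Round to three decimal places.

The payoff in 1 period is discounted by δ, so u(3220) = δ·u(8952) and δ = u(3220)/u(8952).
With u(x) = √x: δ = √3220/√8952 = √(3220/8952) = 0.59975.

δ ≈ 0.600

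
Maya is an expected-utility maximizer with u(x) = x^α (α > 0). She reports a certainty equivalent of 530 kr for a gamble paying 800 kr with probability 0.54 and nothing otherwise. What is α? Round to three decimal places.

α ≈ 1.497

The lottery's expected utility is 0.54·u(800) + 0.46·u(0) = 0.54·800^α (since u(0) = 0 for α > 0).
Equating: 530^α = 0.54·800^α, i.e. 0.6625^α = 0.54.
α = ln(0.54) / ln(530/800) = -0.616186/-0.411735 ≈ 1.497.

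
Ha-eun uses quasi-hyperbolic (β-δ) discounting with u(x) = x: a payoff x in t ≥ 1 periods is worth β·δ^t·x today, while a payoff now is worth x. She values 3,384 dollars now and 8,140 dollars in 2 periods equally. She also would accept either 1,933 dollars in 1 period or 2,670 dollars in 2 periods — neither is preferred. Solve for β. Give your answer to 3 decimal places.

β ≈ 0.793

From the later pair, β·δ^1·1933 = β·δ^2·2670; dividing through, δ = 1933/2670 = 0.72397.
The first indifference: 3384 = β·δ^2·8140, so β = 3384/(δ^2·8140) = 3384/(0.52413·8140) ≈ 0.793.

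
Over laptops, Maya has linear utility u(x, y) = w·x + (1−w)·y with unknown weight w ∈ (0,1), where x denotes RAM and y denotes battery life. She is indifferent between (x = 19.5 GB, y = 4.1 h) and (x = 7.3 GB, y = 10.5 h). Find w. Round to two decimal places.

w = 0.34

u(19.5,4.1) = u(7.3,10.5) means w·19.5 + (1−w)·4.1 = w·7.3 + (1−w)·10.5.
w·(19.5−7.3) = (1−w)·(10.5−4.1), i.e. w·12.2 = (1−w)·6.4.
Hence w = 6.4/(12.2+6.4) = 6.4/18.6 = 0.34.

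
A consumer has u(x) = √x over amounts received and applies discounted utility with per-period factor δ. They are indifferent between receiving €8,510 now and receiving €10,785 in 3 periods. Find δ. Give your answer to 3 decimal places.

δ ≈ 0.961

Equating discounted utilities: u(8510) = δ^3·u(10785) ⇒ δ^3 = u(8510)/u(10785).
Since u(x) = √x, δ^3 = √(8510/10785) = 0.88829.
So δ = 0.88829^(1/3) ≈ 0.961.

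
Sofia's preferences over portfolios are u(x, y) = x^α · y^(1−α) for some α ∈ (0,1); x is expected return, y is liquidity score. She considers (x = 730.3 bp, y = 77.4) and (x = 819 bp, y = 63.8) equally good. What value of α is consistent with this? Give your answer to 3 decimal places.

α ≈ 0.628

Indifference: 730.3^α · 77.4^(1−α) = 819^α · 63.8^(1−α).
Rearrange to (730.3/819)^α = (63.8/77.4)^(1−α) and take logs: α·-0.114629 = (1−α)·-0.193234.
So α/(1−α) = (-0.193234)/(-0.114629) = 1.685734, and α = 1.685734/2.685734 ≈ 0.628.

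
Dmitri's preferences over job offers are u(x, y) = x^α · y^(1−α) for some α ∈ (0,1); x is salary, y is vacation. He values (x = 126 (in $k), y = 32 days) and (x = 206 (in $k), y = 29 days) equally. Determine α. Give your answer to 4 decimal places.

α ≈ 0.1668

The Cobb–Douglas utilities coincide, so 126^α·32^(1−α) = 206^α·29^(1−α).
(126/206)^α = (29/32)^(1−α); take logs: α·ln(126/206) = (1−α)·ln(29/32), i.e. α·-0.4915943 = (1−α)·-0.0984401.
With A = -0.4915943 and B = -0.0984401: α·A = (1−α)·B, so α = B/(A+B) = -0.0984401/-0.5900344 ≈ 0.1668.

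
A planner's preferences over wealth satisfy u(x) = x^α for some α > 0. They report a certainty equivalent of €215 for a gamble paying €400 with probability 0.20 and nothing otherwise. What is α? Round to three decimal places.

Since u(0) = 0, the lottery's EU is 0.20·400^α.
Indifference: 215^α = 0.20·400^α, so (215/400)^α = 0.20.
Take logs: α = ln 0.20 / ln(215/400) ≈ 2.59241.

α ≈ 2.592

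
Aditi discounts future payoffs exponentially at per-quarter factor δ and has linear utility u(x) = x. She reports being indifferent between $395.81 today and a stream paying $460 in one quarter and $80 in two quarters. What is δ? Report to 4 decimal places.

δ ≈ 0.7600

Equating present values: 395.81 = 460δ + 80δ².
So 80δ² + 460δ − 395.81 = 0.
The positive root is δ = [−460 + √(460² + 4·80·395.81)] / (2·80) = (−460 + 581.601)/160 ≈ 0.7600.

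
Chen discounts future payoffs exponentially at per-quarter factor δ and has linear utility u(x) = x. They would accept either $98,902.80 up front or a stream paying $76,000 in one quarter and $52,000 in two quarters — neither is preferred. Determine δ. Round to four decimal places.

Equating present values: 98902.80 = 76000δ + 52000δ².
So 52000δ² + 76000δ − 98902.80 = 0.
The positive root is δ = [−76000 + √(76000² + 4·52000·98902.80)] / (2·52000) = (−76000 + 162320.000)/104000 ≈ 0.8300.

δ ≈ 0.8300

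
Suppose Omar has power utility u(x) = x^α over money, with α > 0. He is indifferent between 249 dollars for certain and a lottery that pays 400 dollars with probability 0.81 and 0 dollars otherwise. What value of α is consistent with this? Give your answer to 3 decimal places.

The lottery's expected utility is 0.81·u(400) + 0.19·u(0) = 0.81·400^α (since u(0) = 0 for α > 0).
Indifference: 249^α = 0.81·400^α, so (249/400)^α = 0.81.
Taking logs: α·ln(249/400) = ln(0.81), so α = -0.210721 / -0.474012 ≈ 0.445.

α ≈ 0.445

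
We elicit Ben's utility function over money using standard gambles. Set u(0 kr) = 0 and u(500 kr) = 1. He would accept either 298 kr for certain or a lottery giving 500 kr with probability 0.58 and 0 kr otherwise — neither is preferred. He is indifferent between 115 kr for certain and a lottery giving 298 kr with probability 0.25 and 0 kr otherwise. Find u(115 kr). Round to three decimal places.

From the first indifference, u(298 kr) = 0.58·u(500 kr) + 0.42·u(0 kr) = 0.58·1 + 0.42·0 = 0.58.
The second indifference gives u(115 kr) = 0.25·u(298 kr) + 0.75·u(0 kr) = 0.25·0.58 + 0.75·0.00 = 0.1450.

0.145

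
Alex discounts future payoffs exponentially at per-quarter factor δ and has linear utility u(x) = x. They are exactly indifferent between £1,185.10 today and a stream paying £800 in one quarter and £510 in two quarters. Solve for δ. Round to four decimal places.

δ ≈ 0.9300

Equating present values: 1185.10 = 800δ + 510δ².
Rearranged: 510δ² + 800δ − 1185.10 = 0.
δ = (−800 + √(800² + 4·510·1185.10)) / (2·510) = (−800 + √3057604.00) / 1020 ≈ 0.9300.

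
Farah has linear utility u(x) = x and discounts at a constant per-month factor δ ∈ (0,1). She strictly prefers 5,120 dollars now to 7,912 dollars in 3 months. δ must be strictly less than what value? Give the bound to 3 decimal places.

Comparing present values: 5120 > δ^3·7912.
Dividing by 7912: δ^3 < 0.64712. Both sides are positive, so the cube root keeps the direction.
δ < 0.64712^(1/3) = 0.865.

δ < 0.865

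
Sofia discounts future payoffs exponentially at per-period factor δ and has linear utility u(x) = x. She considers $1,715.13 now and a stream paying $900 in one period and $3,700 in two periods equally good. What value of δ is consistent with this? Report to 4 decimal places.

Present value of the stream is 900·δ + 3700·δ². Indifference gives 900δ + 3700δ² = 1715.13.
So 3700δ² + 900δ − 1715.13 = 0.
By the quadratic formula (taking the positive root), δ = (−900 + √26193924.00) / 7400 ≈ 0.5700.

δ ≈ 0.5700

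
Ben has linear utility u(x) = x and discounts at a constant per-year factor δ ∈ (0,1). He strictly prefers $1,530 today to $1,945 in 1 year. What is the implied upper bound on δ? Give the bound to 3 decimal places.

δ < 0.787

Under u(x) = x this choice says 1530 > δ·1945.
Dividing through by 1945 gives δ < 0.78663.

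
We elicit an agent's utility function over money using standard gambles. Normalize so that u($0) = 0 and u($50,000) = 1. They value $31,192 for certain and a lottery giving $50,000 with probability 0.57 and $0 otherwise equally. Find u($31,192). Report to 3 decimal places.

0.570

u($31,192) equals the lottery's expected utility: 0.57·1 + 0.43·0 = 0.57.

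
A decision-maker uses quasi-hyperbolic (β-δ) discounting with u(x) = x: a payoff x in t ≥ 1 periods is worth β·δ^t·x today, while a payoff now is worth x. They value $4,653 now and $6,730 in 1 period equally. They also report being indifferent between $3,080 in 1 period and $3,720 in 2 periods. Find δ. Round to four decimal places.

The second indifference involves only future payoffs, so β cancels: β·δ^1·3080 = β·δ^2·3720, giving δ = 3080/3720 = 0.82796.

δ ≈ 0.8280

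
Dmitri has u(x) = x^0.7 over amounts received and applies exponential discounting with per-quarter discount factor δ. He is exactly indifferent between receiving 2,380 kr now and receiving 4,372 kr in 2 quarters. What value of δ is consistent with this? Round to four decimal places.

δ ≈ 0.8083

Equating discounted utilities: u(2380) = δ^2·u(4372) ⇒ δ^2 = u(2380)/u(4372).
Since u(x) = x^0.7, δ^2 = (2380/4372)^0.7 = 0.54437^0.7 = 0.65332.
So δ = 0.65332^(1/2) ≈ 0.8083.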